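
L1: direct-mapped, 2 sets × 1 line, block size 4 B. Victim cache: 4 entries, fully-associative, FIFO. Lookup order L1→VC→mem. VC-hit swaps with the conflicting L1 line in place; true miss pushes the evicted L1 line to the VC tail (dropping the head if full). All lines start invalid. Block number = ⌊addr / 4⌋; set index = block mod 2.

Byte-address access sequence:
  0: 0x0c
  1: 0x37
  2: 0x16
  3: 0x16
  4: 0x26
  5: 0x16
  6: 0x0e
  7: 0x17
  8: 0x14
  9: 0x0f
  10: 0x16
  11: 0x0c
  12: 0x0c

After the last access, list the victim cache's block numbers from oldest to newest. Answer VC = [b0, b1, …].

VC = [5, 13, 9]

0: 0xc (blk 3, set 1) → MISS  vc=[]
1: 0x37 (blk 13, set 1) → MISS  vc=[3]
2: 0x16 (blk 5, set 1) → MISS  vc=[3, 13]
3: 0x16 (blk 5, set 1) → L1-HIT  vc=[3, 13]
4: 0x26 (blk 9, set 1) → MISS  vc=[3, 13, 5]
5: 0x16 (blk 5, set 1) → VC-HIT  vc=[3, 13, 9]
6: 0xe (blk 3, set 1) → VC-HIT  vc=[5, 13, 9]
7: 0x17 (blk 5, set 1) → VC-HIT  vc=[3, 13, 9]
8: 0x14 (blk 5, set 1) → L1-HIT  vc=[3, 13, 9]
9: 0xf (blk 3, set 1) → VC-HIT  vc=[5, 13, 9]
10: 0x16 (blk 5, set 1) → VC-HIT  vc=[3, 13, 9]
11: 0xc (blk 3, set 1) → VC-HIT  vc=[5, 13, 9]
12: 0xc (blk 3, set 1) → L1-HIT  vc=[5, 13, 9]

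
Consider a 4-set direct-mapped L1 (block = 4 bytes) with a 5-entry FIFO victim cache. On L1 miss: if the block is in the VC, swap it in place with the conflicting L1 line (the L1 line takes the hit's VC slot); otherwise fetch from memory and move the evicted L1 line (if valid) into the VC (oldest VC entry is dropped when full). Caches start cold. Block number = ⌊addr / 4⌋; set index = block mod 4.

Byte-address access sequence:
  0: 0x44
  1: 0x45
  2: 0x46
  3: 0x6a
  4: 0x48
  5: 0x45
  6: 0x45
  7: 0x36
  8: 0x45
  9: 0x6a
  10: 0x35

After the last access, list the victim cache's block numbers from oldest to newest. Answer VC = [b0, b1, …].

VC = [18, 17]

#0 0x44→b17/s1 MISS; vc=[]
#1 0x45→b17/s1 L1-HIT; vc=[]
#2 0x46→b17/s1 L1-HIT; vc=[]
#3 0x6a→b26/s2 MISS; vc=[]
#4 0x48→b18/s2 MISS; vc=[26]
#5 0x45→b17/s1 L1-HIT; vc=[26]
#6 0x45→b17/s1 L1-HIT; vc=[26]
#7 0x36→b13/s1 MISS; vc=[26,17]
#8 0x45→b17/s1 VC-HIT; vc=[26,13]
#9 0x6a→b26/s2 VC-HIT; vc=[18,13]
#10 0x35→b13/s1 VC-HIT; vc=[18,17]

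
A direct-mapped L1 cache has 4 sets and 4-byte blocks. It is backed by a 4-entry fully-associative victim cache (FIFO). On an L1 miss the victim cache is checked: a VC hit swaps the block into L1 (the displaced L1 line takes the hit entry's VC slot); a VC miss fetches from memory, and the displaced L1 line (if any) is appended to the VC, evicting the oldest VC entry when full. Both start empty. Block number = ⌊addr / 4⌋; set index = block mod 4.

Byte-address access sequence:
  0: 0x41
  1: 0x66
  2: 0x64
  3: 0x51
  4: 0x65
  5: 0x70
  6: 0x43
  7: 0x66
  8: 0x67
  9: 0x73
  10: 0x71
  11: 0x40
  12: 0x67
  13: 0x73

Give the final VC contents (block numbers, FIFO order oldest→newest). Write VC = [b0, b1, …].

  [0] addr=0x41 blk=16 s=0: MISS | VC []
  [1] addr=0x66 blk=25 s=1: MISS | VC []
  [2] addr=0x64 blk=25 s=1: L1-HIT | VC []
  [3] addr=0x51 blk=20 s=0: MISS | VC [16]
  [4] addr=0x65 blk=25 s=1: L1-HIT | VC [16]
  [5] addr=0x70 blk=28 s=0: MISS | VC [16, 20]
  [6] addr=0x43 blk=16 s=0: VC-HIT | VC [28, 20]
  [7] addr=0x66 blk=25 s=1: L1-HIT | VC [28, 20]
  [8] addr=0x67 blk=25 s=1: L1-HIT | VC [28, 20]
  [9] addr=0x73 blk=28 s=0: VC-HIT | VC [16, 20]
  [10] addr=0x71 blk=28 s=0: L1-HIT | VC [16, 20]
  [11] addr=0x40 blk=16 s=0: VC-HIT | VC [28, 20]
  [12] addr=0x67 blk=25 s=1: L1-HIT | VC [28, 20]
  [13] addr=0x73 blk=28 s=0: VC-HIT | VC [16, 20]

VC = [16, 20]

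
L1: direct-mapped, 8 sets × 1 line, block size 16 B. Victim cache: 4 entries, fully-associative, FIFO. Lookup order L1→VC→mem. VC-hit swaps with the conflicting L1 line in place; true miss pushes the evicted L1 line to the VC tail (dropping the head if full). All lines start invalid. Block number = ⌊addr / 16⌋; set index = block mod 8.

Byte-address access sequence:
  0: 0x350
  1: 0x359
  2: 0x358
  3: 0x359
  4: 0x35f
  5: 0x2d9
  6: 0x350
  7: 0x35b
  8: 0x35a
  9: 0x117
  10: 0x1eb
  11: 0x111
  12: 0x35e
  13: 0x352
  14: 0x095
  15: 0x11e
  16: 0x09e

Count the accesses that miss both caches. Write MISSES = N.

MISSES = 5

  [0] addr=0x350 blk=53 s=5: MISS | VC []
  [1] addr=0x359 blk=53 s=5: L1-HIT | VC []
  [2] addr=0x358 blk=53 s=5: L1-HIT | VC []
  [3] addr=0x359 blk=53 s=5: L1-HIT | VC []
  [4] addr=0x35f blk=53 s=5: L1-HIT | VC []
  [5] addr=0x2d9 blk=45 s=5: MISS | VC [53]
  [6] addr=0x350 blk=53 s=5: VC-HIT | VC [45]
  [7] addr=0x35b blk=53 s=5: L1-HIT | VC [45]
  [8] addr=0x35a blk=53 s=5: L1-HIT | VC [45]
  [9] addr=0x117 blk=17 s=1: MISS | VC [45]
  [10] addr=0x1eb blk=30 s=6: MISS | VC [45]
  [11] addr=0x111 blk=17 s=1: L1-HIT | VC [45]
  [12] addr=0x35e blk=53 s=5: L1-HIT | VC [45]
  [13] addr=0x352 blk=53 s=5: L1-HIT | VC [45]
  [14] addr=0x95 blk=9 s=1: MISS | VC [45, 17]
  [15] addr=0x11e blk=17 s=1: VC-HIT | VC [45, 9]
  [16] addr=0x9e blk=9 s=1: VC-HIT | VC [45, 17]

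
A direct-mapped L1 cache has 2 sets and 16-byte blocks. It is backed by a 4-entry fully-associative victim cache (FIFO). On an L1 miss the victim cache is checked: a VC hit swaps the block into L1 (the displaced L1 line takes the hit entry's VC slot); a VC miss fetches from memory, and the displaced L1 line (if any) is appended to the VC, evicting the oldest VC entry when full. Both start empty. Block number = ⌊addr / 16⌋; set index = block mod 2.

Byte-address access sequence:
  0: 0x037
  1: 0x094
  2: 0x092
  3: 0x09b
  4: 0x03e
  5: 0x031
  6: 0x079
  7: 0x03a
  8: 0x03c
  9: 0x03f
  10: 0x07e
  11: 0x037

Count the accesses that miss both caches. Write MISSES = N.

MISSES = 3

  [0] addr=0x37 blk=3 s=1: MISS | VC []
  [1] addr=0x94 blk=9 s=1: MISS | VC [3]
  [2] addr=0x92 blk=9 s=1: L1-HIT | VC [3]
  [3] addr=0x9b blk=9 s=1: L1-HIT | VC [3]
  [4] addr=0x3e blk=3 s=1: VC-HIT | VC [9]
  [5] addr=0x31 blk=3 s=1: L1-HIT | VC [9]
  [6] addr=0x79 blk=7 s=1: MISS | VC [9, 3]
  [7] addr=0x3a blk=3 s=1: VC-HIT | VC [9, 7]
  [8] addr=0x3c blk=3 s=1: L1-HIT | VC [9, 7]
  [9] addr=0x3f blk=3 s=1: L1-HIT | VC [9, 7]
  [10] addr=0x7e blk=7 s=1: VC-HIT | VC [9, 3]
  [11] addr=0x37 blk=3 s=1: VC-HIT | VC [9, 7]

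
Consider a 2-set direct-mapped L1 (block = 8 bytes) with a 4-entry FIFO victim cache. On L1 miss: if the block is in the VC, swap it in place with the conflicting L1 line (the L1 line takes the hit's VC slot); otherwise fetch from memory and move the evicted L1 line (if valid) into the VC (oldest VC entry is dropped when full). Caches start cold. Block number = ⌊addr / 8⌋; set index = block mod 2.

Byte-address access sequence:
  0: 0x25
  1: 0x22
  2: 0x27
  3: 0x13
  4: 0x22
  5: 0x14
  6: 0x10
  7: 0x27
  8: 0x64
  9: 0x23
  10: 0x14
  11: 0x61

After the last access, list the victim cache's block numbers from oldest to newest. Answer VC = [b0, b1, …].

VC = [4, 2]

#0 0x25→b4/s0 MISS; vc=[]
#1 0x22→b4/s0 L1-HIT; vc=[]
#2 0x27→b4/s0 L1-HIT; vc=[]
#3 0x13→b2/s0 MISS; vc=[4]
#4 0x22→b4/s0 VC-HIT; vc=[2]
#5 0x14→b2/s0 VC-HIT; vc=[4]
#6 0x10→b2/s0 L1-HIT; vc=[4]
#7 0x27→b4/s0 VC-HIT; vc=[2]
#8 0x64→b12/s0 MISS; vc=[2,4]
#9 0x23→b4/s0 VC-HIT; vc=[2,12]
#10 0x14→b2/s0 VC-HIT; vc=[4,12]
#11 0x61→b12/s0 VC-HIT; vc=[4,2]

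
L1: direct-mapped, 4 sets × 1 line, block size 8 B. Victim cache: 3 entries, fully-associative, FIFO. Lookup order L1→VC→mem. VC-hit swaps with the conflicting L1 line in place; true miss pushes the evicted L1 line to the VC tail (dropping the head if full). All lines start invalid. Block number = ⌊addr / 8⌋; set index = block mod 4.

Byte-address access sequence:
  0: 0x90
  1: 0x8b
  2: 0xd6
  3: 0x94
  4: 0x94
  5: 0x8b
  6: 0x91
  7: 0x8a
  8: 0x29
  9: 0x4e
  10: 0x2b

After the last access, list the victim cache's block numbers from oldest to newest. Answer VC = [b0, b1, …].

VC = [26, 17, 9]

0: 0x90 (blk 18, set 2) → MISS  vc=[]
1: 0x8b (blk 17, set 1) → MISS  vc=[]
2: 0xd6 (blk 26, set 2) → MISS  vc=[18]
3: 0x94 (blk 18, set 2) → VC-HIT  vc=[26]
4: 0x94 (blk 18, set 2) → L1-HIT  vc=[26]
5: 0x8b (blk 17, set 1) → L1-HIT  vc=[26]
6: 0x91 (blk 18, set 2) → L1-HIT  vc=[26]
7: 0x8a (blk 17, set 1) → L1-HIT  vc=[26]
8: 0x29 (blk 5, set 1) → MISS  vc=[26, 17]
9: 0x4e (blk 9, set 1) → MISS  vc=[26, 17, 5]
10: 0x2b (blk 5, set 1) → VC-HIT  vc=[26, 17, 9]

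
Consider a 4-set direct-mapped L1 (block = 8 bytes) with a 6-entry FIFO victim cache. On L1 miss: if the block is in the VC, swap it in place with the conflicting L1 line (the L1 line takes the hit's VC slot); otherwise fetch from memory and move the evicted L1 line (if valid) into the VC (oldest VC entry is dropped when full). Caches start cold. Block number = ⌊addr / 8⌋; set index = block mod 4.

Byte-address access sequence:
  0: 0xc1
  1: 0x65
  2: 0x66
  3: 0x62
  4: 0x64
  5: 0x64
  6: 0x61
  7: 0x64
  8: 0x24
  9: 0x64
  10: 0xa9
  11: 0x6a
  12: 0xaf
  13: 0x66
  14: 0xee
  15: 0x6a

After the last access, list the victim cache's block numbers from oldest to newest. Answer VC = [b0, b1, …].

  [0] addr=0xc1 blk=24 s=0: MISS | VC []
  [1] addr=0x65 blk=12 s=0: MISS | VC [24]
  [2] addr=0x66 blk=12 s=0: L1-HIT | VC [24]
  [3] addr=0x62 blk=12 s=0: L1-HIT | VC [24]
  [4] addr=0x64 blk=12 s=0: L1-HIT | VC [24]
  [5] addr=0x64 blk=12 s=0: L1-HIT | VC [24]
  [6] addr=0x61 blk=12 s=0: L1-HIT | VC [24]
  [7] addr=0x64 blk=12 s=0: L1-HIT | VC [24]
  [8] addr=0x24 blk=4 s=0: MISS | VC [24, 12]
  [9] addr=0x64 blk=12 s=0: VC-HIT | VC [24, 4]
  [10] addr=0xa9 blk=21 s=1: MISS | VC [24, 4]
  [11] addr=0x6a blk=13 s=1: MISS | VC [24, 4, 21]
  [12] addr=0xaf blk=21 s=1: VC-HIT | VC [24, 4, 13]
  [13] addr=0x66 blk=12 s=0: L1-HIT | VC [24, 4, 13]
  [14] addr=0xee blk=29 s=1: MISS | VC [24, 4, 13, 21]
  [15] addr=0x6a blk=13 s=1: VC-HIT | VC [24, 4, 29, 21]

VC = [24, 4, 29, 21]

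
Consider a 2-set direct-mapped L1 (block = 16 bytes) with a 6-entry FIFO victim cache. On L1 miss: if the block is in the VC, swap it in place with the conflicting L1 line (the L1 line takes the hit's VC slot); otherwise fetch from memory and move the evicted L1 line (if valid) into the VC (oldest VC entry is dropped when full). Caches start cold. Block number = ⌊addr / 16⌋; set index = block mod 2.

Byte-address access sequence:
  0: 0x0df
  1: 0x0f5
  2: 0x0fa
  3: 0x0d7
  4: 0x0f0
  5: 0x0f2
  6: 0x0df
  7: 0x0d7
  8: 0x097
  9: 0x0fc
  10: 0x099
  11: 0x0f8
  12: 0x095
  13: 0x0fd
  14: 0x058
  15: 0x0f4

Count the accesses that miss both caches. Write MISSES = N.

MISSES = 4

#0 0xdf→b13/s1 MISS; vc=[]
#1 0xf5→b15/s1 MISS; vc=[13]
#2 0xfa→b15/s1 L1-HIT; vc=[13]
#3 0xd7→b13/s1 VC-HIT; vc=[15]
#4 0xf0→b15/s1 VC-HIT; vc=[13]
#5 0xf2→b15/s1 L1-HIT; vc=[13]
#6 0xdf→b13/s1 VC-HIT; vc=[15]
#7 0xd7→b13/s1 L1-HIT; vc=[15]
#8 0x97→b9/s1 MISS; vc=[15,13]
#9 0xfc→b15/s1 VC-HIT; vc=[9,13]
#10 0x99→b9/s1 VC-HIT; vc=[15,13]
#11 0xf8→b15/s1 VC-HIT; vc=[9,13]
#12 0x95→b9/s1 VC-HIT; vc=[15,13]
#13 0xfd→b15/s1 VC-HIT; vc=[9,13]
#14 0x58→b5/s1 MISS; vc=[9,13,15]
#15 0xf4→b15/s1 VC-HIT; vc=[9,13,5]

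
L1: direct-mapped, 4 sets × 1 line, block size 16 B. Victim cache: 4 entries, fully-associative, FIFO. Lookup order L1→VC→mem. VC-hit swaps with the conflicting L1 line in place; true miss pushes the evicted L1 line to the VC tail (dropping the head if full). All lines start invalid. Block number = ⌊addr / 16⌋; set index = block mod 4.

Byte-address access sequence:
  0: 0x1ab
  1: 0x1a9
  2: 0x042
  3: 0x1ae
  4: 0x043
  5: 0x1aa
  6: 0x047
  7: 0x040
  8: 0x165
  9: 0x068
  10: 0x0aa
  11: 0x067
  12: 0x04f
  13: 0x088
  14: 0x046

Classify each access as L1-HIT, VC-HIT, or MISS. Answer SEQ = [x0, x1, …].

SEQ = [MISS, L1-HIT, MISS, L1-HIT, L1-HIT, L1-HIT, L1-HIT, L1-HIT, MISS, MISS, MISS, VC-HIT, L1-HIT, MISS, VC-HIT]

0: 0x1ab (blk 26, set 2) → MISS  vc=[]
1: 0x1a9 (blk 26, set 2) → L1-HIT  vc=[]
2: 0x42 (blk 4, set 0) → MISS  vc=[]
3: 0x1ae (blk 26, set 2) → L1-HIT  vc=[]
4: 0x43 (blk 4, set 0) → L1-HIT  vc=[]
5: 0x1aa (blk 26, set 2) → L1-HIT  vc=[]
6: 0x47 (blk 4, set 0) → L1-HIT  vc=[]
7: 0x40 (blk 4, set 0) → L1-HIT  vc=[]
8: 0x165 (blk 22, set 2) → MISS  vc=[26]
9: 0x68 (blk 6, set 2) → MISS  vc=[26, 22]
10: 0xaa (blk 10, set 2) → MISS  vc=[26, 22, 6]
11: 0x67 (blk 6, set 2) → VC-HIT  vc=[26, 22, 10]
12: 0x4f (blk 4, set 0) → L1-HIT  vc=[26, 22, 10]
13: 0x88 (blk 8, set 0) → MISS  vc=[26, 22, 10, 4]
14: 0x46 (blk 4, set 0) → VC-HIT  vc=[26, 22, 10, 8]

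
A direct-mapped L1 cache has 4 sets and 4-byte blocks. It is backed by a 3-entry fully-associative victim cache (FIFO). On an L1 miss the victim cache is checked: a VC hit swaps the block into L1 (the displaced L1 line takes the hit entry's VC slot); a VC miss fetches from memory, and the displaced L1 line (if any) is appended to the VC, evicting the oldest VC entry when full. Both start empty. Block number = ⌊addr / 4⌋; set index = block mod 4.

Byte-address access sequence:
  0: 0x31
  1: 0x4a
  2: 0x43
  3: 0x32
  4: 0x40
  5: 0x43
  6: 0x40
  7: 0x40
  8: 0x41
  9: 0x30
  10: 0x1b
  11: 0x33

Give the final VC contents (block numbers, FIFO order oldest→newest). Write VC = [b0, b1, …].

  [0] addr=0x31 blk=12 s=0: MISS | VC []
  [1] addr=0x4a blk=18 s=2: MISS | VC []
  [2] addr=0x43 blk=16 s=0: MISS | VC [12]
  [3] addr=0x32 blk=12 s=0: VC-HIT | VC [16]
  [4] addr=0x40 blk=16 s=0: VC-HIT | VC [12]
  [5] addr=0x43 blk=16 s=0: L1-HIT | VC [12]
  [6] addr=0x40 blk=16 s=0: L1-HIT | VC [12]
  [7] addr=0x40 blk=16 s=0: L1-HIT | VC [12]
  [8] addr=0x41 blk=16 s=0: L1-HIT | VC [12]
  [9] addr=0x30 blk=12 s=0: VC-HIT | VC [16]
  [10] addr=0x1b blk=6 s=2: MISS | VC [16, 18]
  [11] addr=0x33 blk=12 s=0: L1-HIT | VC [16, 18]

VC = [16, 18]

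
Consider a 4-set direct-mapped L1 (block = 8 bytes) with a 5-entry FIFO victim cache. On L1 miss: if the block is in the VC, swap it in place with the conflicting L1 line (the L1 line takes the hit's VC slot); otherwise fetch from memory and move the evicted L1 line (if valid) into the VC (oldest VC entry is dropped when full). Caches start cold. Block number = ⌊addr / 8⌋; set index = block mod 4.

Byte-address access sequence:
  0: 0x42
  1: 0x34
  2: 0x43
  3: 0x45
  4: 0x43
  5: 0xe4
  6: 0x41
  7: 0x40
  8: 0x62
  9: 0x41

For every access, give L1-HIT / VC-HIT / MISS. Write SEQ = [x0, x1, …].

  [0] addr=0x42 blk=8 s=0: MISS | VC []
  [1] addr=0x34 blk=6 s=2: MISS | VC []
  [2] addr=0x43 blk=8 s=0: L1-HIT | VC []
  [3] addr=0x45 blk=8 s=0: L1-HIT | VC []
  [4] addr=0x43 blk=8 s=0: L1-HIT | VC []
  [5] addr=0xe4 blk=28 s=0: MISS | VC [8]
  [6] addr=0x41 blk=8 s=0: VC-HIT | VC [28]
  [7] addr=0x40 blk=8 s=0: L1-HIT | VC [28]
  [8] addr=0x62 blk=12 s=0: MISS | VC [28, 8]
  [9] addr=0x41 blk=8 s=0: VC-HIT | VC [28, 12]

SEQ = [MISS, MISS, L1-HIT, L1-HIT, L1-HIT, MISS, VC-HIT, L1-HIT, MISS, VC-HIT]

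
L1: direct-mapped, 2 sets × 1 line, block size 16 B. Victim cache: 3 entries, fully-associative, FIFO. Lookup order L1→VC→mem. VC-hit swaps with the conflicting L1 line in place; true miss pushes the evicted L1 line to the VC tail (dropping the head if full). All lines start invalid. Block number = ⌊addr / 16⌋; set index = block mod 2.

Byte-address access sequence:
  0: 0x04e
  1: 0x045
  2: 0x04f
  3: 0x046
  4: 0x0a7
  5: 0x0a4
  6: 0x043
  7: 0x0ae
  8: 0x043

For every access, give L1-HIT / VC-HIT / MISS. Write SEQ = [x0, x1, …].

SEQ = [MISS, L1-HIT, L1-HIT, L1-HIT, MISS, L1-HIT, VC-HIT, VC-HIT, VC-HIT]

#0 0x4e→b4/s0 MISS; vc=[]
#1 0x45→b4/s0 L1-HIT; vc=[]
#2 0x4f→b4/s0 L1-HIT; vc=[]
#3 0x46→b4/s0 L1-HIT; vc=[]
#4 0xa7→b10/s0 MISS; vc=[4]
#5 0xa4→b10/s0 L1-HIT; vc=[4]
#6 0x43→b4/s0 VC-HIT; vc=[10]
#7 0xae→b10/s0 VC-HIT; vc=[4]
#8 0x43→b4/s0 VC-HIT; vc=[10]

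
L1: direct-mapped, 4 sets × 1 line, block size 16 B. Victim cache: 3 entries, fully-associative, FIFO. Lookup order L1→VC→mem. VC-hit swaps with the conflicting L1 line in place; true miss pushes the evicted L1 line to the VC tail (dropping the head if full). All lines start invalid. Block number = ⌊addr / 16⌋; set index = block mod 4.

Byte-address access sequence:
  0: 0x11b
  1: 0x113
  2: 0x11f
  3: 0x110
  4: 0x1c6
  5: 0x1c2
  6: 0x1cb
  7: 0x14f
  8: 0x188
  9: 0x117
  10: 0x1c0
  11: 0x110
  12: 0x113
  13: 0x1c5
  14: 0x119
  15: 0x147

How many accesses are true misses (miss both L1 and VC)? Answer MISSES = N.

MISSES = 4

0: 0x11b (blk 17, set 1) → MISS  vc=[]
1: 0x113 (blk 17, set 1) → L1-HIT  vc=[]
2: 0x11f (blk 17, set 1) → L1-HIT  vc=[]
3: 0x110 (blk 17, set 1) → L1-HIT  vc=[]
4: 0x1c6 (blk 28, set 0) → MISS  vc=[]
5: 0x1c2 (blk 28, set 0) → L1-HIT  vc=[]
6: 0x1cb (blk 28, set 0) → L1-HIT  vc=[]
7: 0x14f (blk 20, set 0) → MISS  vc=[28]
8: 0x188 (blk 24, set 0) → MISS  vc=[28, 20]
9: 0x117 (blk 17, set 1) → L1-HIT  vc=[28, 20]
10: 0x1c0 (blk 28, set 0) → VC-HIT  vc=[24, 20]
11: 0x110 (blk 17, set 1) → L1-HIT  vc=[24, 20]
12: 0x113 (blk 17, set 1) → L1-HIT  vc=[24, 20]
13: 0x1c5 (blk 28, set 0) → L1-HIT  vc=[24, 20]
14: 0x119 (blk 17, set 1) → L1-HIT  vc=[24, 20]
15: 0x147 (blk 20, set 0) → VC-HIT  vc=[24, 28]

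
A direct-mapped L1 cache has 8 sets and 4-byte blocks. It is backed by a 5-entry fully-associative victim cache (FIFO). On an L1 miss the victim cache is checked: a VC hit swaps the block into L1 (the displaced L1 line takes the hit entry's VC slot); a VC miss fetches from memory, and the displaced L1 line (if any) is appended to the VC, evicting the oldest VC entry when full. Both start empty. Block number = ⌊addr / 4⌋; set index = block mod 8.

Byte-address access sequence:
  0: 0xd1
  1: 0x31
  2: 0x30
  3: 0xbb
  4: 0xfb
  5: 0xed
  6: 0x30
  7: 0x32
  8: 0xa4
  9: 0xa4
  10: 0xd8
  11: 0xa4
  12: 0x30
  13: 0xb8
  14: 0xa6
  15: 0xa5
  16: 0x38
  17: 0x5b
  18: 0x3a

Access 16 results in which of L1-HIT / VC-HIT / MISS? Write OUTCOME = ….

OUTCOME = MISS

  [0] addr=0xd1 blk=52 s=4: MISS | VC []
  [1] addr=0x31 blk=12 s=4: MISS | VC [52]
  [2] addr=0x30 blk=12 s=4: L1-HIT | VC [52]
  [3] addr=0xbb blk=46 s=6: MISS | VC [52]
  [4] addr=0xfb blk=62 s=6: MISS | VC [52, 46]
  [5] addr=0xed blk=59 s=3: MISS | VC [52, 46]
  [6] addr=0x30 blk=12 s=4: L1-HIT | VC [52, 46]
  [7] addr=0x32 blk=12 s=4: L1-HIT | VC [52, 46]
  [8] addr=0xa4 blk=41 s=1: MISS | VC [52, 46]
  [9] addr=0xa4 blk=41 s=1: L1-HIT | VC [52, 46]
  [10] addr=0xd8 blk=54 s=6: MISS | VC [52, 46, 62]
  [11] addr=0xa4 blk=41 s=1: L1-HIT | VC [52, 46, 62]
  [12] addr=0x30 blk=12 s=4: L1-HIT | VC [52, 46, 62]
  [13] addr=0xb8 blk=46 s=6: VC-HIT | VC [52, 54, 62]
  [14] addr=0xa6 blk=41 s=1: L1-HIT | VC [52, 54, 62]
  [15] addr=0xa5 blk=41 s=1: L1-HIT | VC [52, 54, 62]
  [16] addr=0x38 blk=14 s=6: MISS | VC [52, 54, 62, 46]
  [17] addr=0x5b blk=22 s=6: MISS | VC [52, 54, 62, 46, 14]
  [18] addr=0x3a blk=14 s=6: VC-HIT | VC [52, 54, 62, 46, 22]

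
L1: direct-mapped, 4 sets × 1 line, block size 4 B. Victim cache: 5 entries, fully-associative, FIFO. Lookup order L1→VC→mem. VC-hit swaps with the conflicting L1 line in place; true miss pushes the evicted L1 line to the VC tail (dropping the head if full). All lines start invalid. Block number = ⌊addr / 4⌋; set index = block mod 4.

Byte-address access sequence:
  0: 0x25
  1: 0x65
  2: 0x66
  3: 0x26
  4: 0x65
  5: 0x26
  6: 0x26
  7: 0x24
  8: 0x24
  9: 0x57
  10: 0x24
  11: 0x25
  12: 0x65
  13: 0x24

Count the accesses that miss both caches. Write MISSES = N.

  [0] addr=0x25 blk=9 s=1: MISS | VC []
  [1] addr=0x65 blk=25 s=1: MISS | VC [9]
  [2] addr=0x66 blk=25 s=1: L1-HIT | VC [9]
  [3] addr=0x26 blk=9 s=1: VC-HIT | VC [25]
  [4] addr=0x65 blk=25 s=1: VC-HIT | VC [9]
  [5] addr=0x26 blk=9 s=1: VC-HIT | VC [25]
  [6] addr=0x26 blk=9 s=1: L1-HIT | VC [25]
  [7] addr=0x24 blk=9 s=1: L1-HIT | VC [25]
  [8] addr=0x24 blk=9 s=1: L1-HIT | VC [25]
  [9] addr=0x57 blk=21 s=1: MISS | VC [25, 9]
  [10] addr=0x24 blk=9 s=1: VC-HIT | VC [25, 21]
  [11] addr=0x25 blk=9 s=1: L1-HIT | VC [25, 21]
  [12] addr=0x65 blk=25 s=1: VC-HIT | VC [9, 21]
  [13] addr=0x24 blk=9 s=1: VC-HIT | VC [25, 21]

MISSES = 3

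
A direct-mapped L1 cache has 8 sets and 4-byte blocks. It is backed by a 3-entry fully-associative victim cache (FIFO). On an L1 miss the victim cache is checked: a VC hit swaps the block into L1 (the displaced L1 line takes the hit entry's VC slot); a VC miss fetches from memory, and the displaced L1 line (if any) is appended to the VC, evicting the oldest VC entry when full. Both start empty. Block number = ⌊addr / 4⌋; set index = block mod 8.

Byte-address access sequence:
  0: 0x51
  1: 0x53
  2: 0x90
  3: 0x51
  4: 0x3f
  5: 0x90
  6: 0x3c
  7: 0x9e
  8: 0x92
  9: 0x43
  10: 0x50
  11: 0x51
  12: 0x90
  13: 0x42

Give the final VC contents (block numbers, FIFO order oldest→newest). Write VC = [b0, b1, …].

0: 0x51 (blk 20, set 4) → MISS  vc=[]
1: 0x53 (blk 20, set 4) → L1-HIT  vc=[]
2: 0x90 (blk 36, set 4) → MISS  vc=[20]
3: 0x51 (blk 20, set 4) → VC-HIT  vc=[36]
4: 0x3f (blk 15, set 7) → MISS  vc=[36]
5: 0x90 (blk 36, set 4) → VC-HIT  vc=[20]
6: 0x3c (blk 15, set 7) → L1-HIT  vc=[20]
7: 0x9e (blk 39, set 7) → MISS  vc=[20, 15]
8: 0x92 (blk 36, set 4) → L1-HIT  vc=[20, 15]
9: 0x43 (blk 16, set 0) → MISS  vc=[20, 15]
10: 0x50 (blk 20, set 4) → VC-HIT  vc=[36, 15]
11: 0x51 (blk 20, set 4) → L1-HIT  vc=[36, 15]
12: 0x90 (blk 36, set 4) → VC-HIT  vc=[20, 15]
13: 0x42 (blk 16, set 0) → L1-HIT  vc=[20, 15]

VC = [20, 15]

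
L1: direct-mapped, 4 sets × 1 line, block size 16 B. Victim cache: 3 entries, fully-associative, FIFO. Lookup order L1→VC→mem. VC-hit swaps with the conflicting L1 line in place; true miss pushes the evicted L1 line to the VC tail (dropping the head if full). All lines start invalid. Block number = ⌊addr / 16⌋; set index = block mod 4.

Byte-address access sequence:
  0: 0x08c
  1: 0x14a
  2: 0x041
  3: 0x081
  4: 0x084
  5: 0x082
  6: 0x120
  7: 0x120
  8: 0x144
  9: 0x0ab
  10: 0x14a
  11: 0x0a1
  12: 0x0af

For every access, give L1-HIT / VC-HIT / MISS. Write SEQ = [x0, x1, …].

SEQ = [MISS, MISS, MISS, VC-HIT, L1-HIT, L1-HIT, MISS, L1-HIT, VC-HIT, MISS, L1-HIT, L1-HIT, L1-HIT]

#0 0x8c→b8/s0 MISS; vc=[]
#1 0x14a→b20/s0 MISS; vc=[8]
#2 0x41→b4/s0 MISS; vc=[8,20]
#3 0x81→b8/s0 VC-HIT; vc=[4,20]
#4 0x84→b8/s0 L1-HIT; vc=[4,20]
#5 0x82→b8/s0 L1-HIT; vc=[4,20]
#6 0x120→b18/s2 MISS; vc=[4,20]
#7 0x120→b18/s2 L1-HIT; vc=[4,20]
#8 0x144→b20/s0 VC-HIT; vc=[4,8]
#9 0xab→b10/s2 MISS; vc=[4,8,18]
#10 0x14a→b20/s0 L1-HIT; vc=[4,8,18]
#11 0xa1→b10/s2 L1-HIT; vc=[4,8,18]
#12 0xaf→b10/s2 L1-HIT; vc=[4,8,18]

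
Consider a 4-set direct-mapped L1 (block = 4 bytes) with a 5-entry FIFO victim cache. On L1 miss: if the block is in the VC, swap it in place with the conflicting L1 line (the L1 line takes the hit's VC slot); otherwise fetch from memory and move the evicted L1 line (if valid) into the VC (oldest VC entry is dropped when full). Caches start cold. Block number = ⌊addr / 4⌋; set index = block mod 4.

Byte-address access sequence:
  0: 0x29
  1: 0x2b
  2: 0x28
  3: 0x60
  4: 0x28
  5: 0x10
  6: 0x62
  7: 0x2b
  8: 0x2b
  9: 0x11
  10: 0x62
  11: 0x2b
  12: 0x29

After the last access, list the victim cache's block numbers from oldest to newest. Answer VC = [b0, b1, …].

VC = [4]

0: 0x29 (blk 10, set 2) → MISS  vc=[]
1: 0x2b (blk 10, set 2) → L1-HIT  vc=[]
2: 0x28 (blk 10, set 2) → L1-HIT  vc=[]
3: 0x60 (blk 24, set 0) → MISS  vc=[]
4: 0x28 (blk 10, set 2) → L1-HIT  vc=[]
5: 0x10 (blk 4, set 0) → MISS  vc=[24]
6: 0x62 (blk 24, set 0) → VC-HIT  vc=[4]
7: 0x2b (blk 10, set 2) → L1-HIT  vc=[4]
8: 0x2b (blk 10, set 2) → L1-HIT  vc=[4]
9: 0x11 (blk 4, set 0) → VC-HIT  vc=[24]
10: 0x62 (blk 24, set 0) → VC-HIT  vc=[4]
11: 0x2b (blk 10, set 2) → L1-HIT  vc=[4]
12: 0x29 (blk 10, set 2) → L1-HIT  vc=[4]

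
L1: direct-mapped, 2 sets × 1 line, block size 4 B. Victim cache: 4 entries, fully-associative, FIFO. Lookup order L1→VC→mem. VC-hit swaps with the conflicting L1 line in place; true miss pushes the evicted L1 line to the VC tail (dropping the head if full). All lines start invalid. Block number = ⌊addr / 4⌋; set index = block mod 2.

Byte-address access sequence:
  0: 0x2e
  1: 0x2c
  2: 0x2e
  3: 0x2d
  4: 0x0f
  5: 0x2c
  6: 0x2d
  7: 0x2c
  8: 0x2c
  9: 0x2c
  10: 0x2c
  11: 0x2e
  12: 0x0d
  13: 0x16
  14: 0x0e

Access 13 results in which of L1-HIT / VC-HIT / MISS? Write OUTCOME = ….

OUTCOME = MISS

0: 0x2e (blk 11, set 1) → MISS  vc=[]
1: 0x2c (blk 11, set 1) → L1-HIT  vc=[]
2: 0x2e (blk 11, set 1) → L1-HIT  vc=[]
3: 0x2d (blk 11, set 1) → L1-HIT  vc=[]
4: 0xf (blk 3, set 1) → MISS  vc=[11]
5: 0x2c (blk 11, set 1) → VC-HIT  vc=[3]
6: 0x2d (blk 11, set 1) → L1-HIT  vc=[3]
7: 0x2c (blk 11, set 1) → L1-HIT  vc=[3]
8: 0x2c (blk 11, set 1) → L1-HIT  vc=[3]
9: 0x2c (blk 11, set 1) → L1-HIT  vc=[3]
10: 0x2c (blk 11, set 1) → L1-HIT  vc=[3]
11: 0x2e (blk 11, set 1) → L1-HIT  vc=[3]
12: 0xd (blk 3, set 1) → VC-HIT  vc=[11]
13: 0x16 (blk 5, set 1) → MISS  vc=[11, 3]
14: 0xe (blk 3, set 1) → VC-HIT  vc=[11, 5]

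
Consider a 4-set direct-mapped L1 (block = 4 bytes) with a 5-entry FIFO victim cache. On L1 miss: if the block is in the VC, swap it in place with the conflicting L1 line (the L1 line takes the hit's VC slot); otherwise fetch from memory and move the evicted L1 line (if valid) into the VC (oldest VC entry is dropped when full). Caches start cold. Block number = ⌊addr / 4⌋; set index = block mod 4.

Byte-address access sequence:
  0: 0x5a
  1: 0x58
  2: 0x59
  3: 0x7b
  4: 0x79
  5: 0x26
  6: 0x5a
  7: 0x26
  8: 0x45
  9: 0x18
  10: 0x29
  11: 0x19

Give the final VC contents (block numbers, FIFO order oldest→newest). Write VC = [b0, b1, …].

VC = [30, 9, 22, 10]

  [0] addr=0x5a blk=22 s=2: MISS | VC []
  [1] addr=0x58 blk=22 s=2: L1-HIT | VC []
  [2] addr=0x59 blk=22 s=2: L1-HIT | VC []
  [3] addr=0x7b blk=30 s=2: MISS | VC [22]
  [4] addr=0x79 blk=30 s=2: L1-HIT | VC [22]
  [5] addr=0x26 blk=9 s=1: MISS | VC [22]
  [6] addr=0x5a blk=22 s=2: VC-HIT | VC [30]
  [7] addr=0x26 blk=9 s=1: L1-HIT | VC [30]
  [8] addr=0x45 blk=17 s=1: MISS | VC [30, 9]
  [9] addr=0x18 blk=6 s=2: MISS | VC [30, 9, 22]
  [10] addr=0x29 blk=10 s=2: MISS | VC [30, 9, 22, 6]
  [11] addr=0x19 blk=6 s=2: VC-HIT | VC [30, 9, 22, 10]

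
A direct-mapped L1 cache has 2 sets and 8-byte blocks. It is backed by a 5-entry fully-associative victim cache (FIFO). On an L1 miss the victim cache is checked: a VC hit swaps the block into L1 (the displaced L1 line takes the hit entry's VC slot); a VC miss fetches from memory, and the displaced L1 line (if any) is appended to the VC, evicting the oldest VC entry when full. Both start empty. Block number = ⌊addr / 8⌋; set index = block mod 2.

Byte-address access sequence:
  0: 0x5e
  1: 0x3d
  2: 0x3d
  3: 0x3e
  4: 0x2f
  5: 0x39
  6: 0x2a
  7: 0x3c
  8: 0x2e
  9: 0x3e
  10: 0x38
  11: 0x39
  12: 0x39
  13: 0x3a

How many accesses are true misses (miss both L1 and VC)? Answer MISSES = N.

0: 0x5e (blk 11, set 1) → MISS  vc=[]
1: 0x3d (blk 7, set 1) → MISS  vc=[11]
2: 0x3d (blk 7, set 1) → L1-HIT  vc=[11]
3: 0x3e (blk 7, set 1) → L1-HIT  vc=[11]
4: 0x2f (blk 5, set 1) → MISS  vc=[11, 7]
5: 0x39 (blk 7, set 1) → VC-HIT  vc=[11, 5]
6: 0x2a (blk 5, set 1) → VC-HIT  vc=[11, 7]
7: 0x3c (blk 7, set 1) → VC-HIT  vc=[11, 5]
8: 0x2e (blk 5, set 1) → VC-HIT  vc=[11, 7]
9: 0x3e (blk 7, set 1) → VC-HIT  vc=[11, 5]
10: 0x38 (blk 7, set 1) → L1-HIT  vc=[11, 5]
11: 0x39 (blk 7, set 1) → L1-HIT  vc=[11, 5]
12: 0x39 (blk 7, set 1) → L1-HIT  vc=[11, 5]
13: 0x3a (blk 7, set 1) → L1-HIT  vc=[11, 5]

MISSES = 3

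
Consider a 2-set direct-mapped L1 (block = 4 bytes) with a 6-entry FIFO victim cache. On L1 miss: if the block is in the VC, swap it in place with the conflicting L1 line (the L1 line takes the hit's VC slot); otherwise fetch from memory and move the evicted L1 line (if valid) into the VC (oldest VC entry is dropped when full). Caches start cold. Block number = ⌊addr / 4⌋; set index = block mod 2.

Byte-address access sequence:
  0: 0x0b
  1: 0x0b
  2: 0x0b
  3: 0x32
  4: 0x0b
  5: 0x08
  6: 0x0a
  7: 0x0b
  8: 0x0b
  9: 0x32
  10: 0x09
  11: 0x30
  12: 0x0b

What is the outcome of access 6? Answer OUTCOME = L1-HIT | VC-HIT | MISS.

OUTCOME = L1-HIT

#0 0xb→b2/s0 MISS; vc=[]
#1 0xb→b2/s0 L1-HIT; vc=[]
#2 0xb→b2/s0 L1-HIT; vc=[]
#3 0x32→b12/s0 MISS; vc=[2]
#4 0xb→b2/s0 VC-HIT; vc=[12]
#5 0x8→b2/s0 L1-HIT; vc=[12]
#6 0xa→b2/s0 L1-HIT; vc=[12]
#7 0xb→b2/s0 L1-HIT; vc=[12]
#8 0xb→b2/s0 L1-HIT; vc=[12]
#9 0x32→b12/s0 VC-HIT; vc=[2]
#10 0x9→b2/s0 VC-HIT; vc=[12]
#11 0x30→b12/s0 VC-HIT; vc=[2]
#12 0xb→b2/s0 VC-HIT; vc=[12]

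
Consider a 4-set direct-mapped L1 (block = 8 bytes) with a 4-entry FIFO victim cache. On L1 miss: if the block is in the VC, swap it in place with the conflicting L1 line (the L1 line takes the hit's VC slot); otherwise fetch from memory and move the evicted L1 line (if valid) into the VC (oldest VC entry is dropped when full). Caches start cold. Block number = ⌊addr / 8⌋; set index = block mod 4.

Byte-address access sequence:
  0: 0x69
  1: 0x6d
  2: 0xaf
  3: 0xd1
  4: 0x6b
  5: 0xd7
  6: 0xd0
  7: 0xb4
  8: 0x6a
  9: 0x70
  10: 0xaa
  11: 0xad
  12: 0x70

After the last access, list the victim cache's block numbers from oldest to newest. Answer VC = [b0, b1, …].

VC = [13, 26, 22]

0: 0x69 (blk 13, set 1) → MISS  vc=[]
1: 0x6d (blk 13, set 1) → L1-HIT  vc=[]
2: 0xaf (blk 21, set 1) → MISS  vc=[13]
3: 0xd1 (blk 26, set 2) → MISS  vc=[13]
4: 0x6b (blk 13, set 1) → VC-HIT  vc=[21]
5: 0xd7 (blk 26, set 2) → L1-HIT  vc=[21]
6: 0xd0 (blk 26, set 2) → L1-HIT  vc=[21]
7: 0xb4 (blk 22, set 2) → MISS  vc=[21, 26]
8: 0x6a (blk 13, set 1) → L1-HIT  vc=[21, 26]
9: 0x70 (blk 14, set 2) → MISS  vc=[21, 26, 22]
10: 0xaa (blk 21, set 1) → VC-HIT  vc=[13, 26, 22]
11: 0xad (blk 21, set 1) → L1-HIT  vc=[13, 26, 22]
12: 0x70 (blk 14, set 2) → L1-HIT  vc=[13, 26, 22]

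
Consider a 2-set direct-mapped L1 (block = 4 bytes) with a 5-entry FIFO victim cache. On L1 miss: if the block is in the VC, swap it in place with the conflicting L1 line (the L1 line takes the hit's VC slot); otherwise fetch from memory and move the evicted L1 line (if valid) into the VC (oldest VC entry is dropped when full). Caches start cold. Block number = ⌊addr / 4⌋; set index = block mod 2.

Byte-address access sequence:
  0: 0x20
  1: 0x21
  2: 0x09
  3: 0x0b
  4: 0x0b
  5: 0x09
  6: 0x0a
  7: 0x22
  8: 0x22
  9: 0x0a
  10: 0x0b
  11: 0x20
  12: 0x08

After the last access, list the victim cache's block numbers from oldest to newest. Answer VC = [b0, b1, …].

  [0] addr=0x20 blk=8 s=0: MISS | VC []
  [1] addr=0x21 blk=8 s=0: L1-HIT | VC []
  [2] addr=0x9 blk=2 s=0: MISS | VC [8]
  [3] addr=0xb blk=2 s=0: L1-HIT | VC [8]
  [4] addr=0xb blk=2 s=0: L1-HIT | VC [8]
  [5] addr=0x9 blk=2 s=0: L1-HIT | VC [8]
  [6] addr=0xa blk=2 s=0: L1-HIT | VC [8]
  [7] addr=0x22 blk=8 s=0: VC-HIT | VC [2]
  [8] addr=0x22 blk=8 s=0: L1-HIT | VC [2]
  [9] addr=0xa blk=2 s=0: VC-HIT | VC [8]
  [10] addr=0xb blk=2 s=0: L1-HIT | VC [8]
  [11] addr=0x20 blk=8 s=0: VC-HIT | VC [2]
  [12] addr=0x8 blk=2 s=0: VC-HIT | VC [8]

VC = [8]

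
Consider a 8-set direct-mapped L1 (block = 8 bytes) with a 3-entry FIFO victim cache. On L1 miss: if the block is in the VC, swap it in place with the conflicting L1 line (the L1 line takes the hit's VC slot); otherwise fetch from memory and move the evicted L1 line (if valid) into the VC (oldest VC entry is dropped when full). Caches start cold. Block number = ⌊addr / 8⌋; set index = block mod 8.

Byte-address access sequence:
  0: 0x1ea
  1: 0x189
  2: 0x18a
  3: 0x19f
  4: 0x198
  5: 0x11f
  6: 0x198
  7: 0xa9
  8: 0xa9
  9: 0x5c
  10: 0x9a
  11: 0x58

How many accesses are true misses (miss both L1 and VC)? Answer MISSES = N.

  [0] addr=0x1ea blk=61 s=5: MISS | VC []
  [1] addr=0x189 blk=49 s=1: MISS | VC []
  [2] addr=0x18a blk=49 s=1: L1-HIT | VC []
  [3] addr=0x19f blk=51 s=3: MISS | VC []
  [4] addr=0x198 blk=51 s=3: L1-HIT | VC []
  [5] addr=0x11f blk=35 s=3: MISS | VC [51]
  [6] addr=0x198 blk=51 s=3: VC-HIT | VC [35]
  [7] addr=0xa9 blk=21 s=5: MISS | VC [35, 61]
  [8] addr=0xa9 blk=21 s=5: L1-HIT | VC [35, 61]
  [9] addr=0x5c blk=11 s=3: MISS | VC [35, 61, 51]
  [10] addr=0x9a blk=19 s=3: MISS | VC [61, 51, 11]
  [11] addr=0x58 blk=11 s=3: VC-HIT | VC [61, 51, 19]

MISSES = 7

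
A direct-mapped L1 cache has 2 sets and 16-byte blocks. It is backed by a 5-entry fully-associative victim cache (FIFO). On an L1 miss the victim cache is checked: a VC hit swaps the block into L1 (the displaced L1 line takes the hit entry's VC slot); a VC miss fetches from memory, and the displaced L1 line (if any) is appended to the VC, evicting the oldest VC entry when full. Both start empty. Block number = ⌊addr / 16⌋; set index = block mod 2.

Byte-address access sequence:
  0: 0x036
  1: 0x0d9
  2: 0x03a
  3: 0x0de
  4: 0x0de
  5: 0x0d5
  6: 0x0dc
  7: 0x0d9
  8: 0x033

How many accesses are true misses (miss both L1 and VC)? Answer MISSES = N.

0: 0x36 (blk 3, set 1) → MISS  vc=[]
1: 0xd9 (blk 13, set 1) → MISS  vc=[3]
2: 0x3a (blk 3, set 1) → VC-HIT  vc=[13]
3: 0xde (blk 13, set 1) → VC-HIT  vc=[3]
4: 0xde (blk 13, set 1) → L1-HIT  vc=[3]
5: 0xd5 (blk 13, set 1) → L1-HIT  vc=[3]
6: 0xdc (blk 13, set 1) → L1-HIT  vc=[3]
7: 0xd9 (blk 13, set 1) → L1-HIT  vc=[3]
8: 0x33 (blk 3, set 1) → VC-HIT  vc=[13]

MISSES = 2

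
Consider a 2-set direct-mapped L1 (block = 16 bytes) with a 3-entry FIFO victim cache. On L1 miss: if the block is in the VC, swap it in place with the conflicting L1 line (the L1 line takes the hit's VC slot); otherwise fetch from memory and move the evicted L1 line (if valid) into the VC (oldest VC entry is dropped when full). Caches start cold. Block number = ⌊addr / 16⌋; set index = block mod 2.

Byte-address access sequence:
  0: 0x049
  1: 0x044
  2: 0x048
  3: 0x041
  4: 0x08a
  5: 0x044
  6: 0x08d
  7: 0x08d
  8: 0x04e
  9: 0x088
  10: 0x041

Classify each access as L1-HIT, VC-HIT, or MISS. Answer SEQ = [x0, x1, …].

SEQ = [MISS, L1-HIT, L1-HIT, L1-HIT, MISS, VC-HIT, VC-HIT, L1-HIT, VC-HIT, VC-HIT, VC-HIT]

0: 0x49 (blk 4, set 0) → MISS  vc=[]
1: 0x44 (blk 4, set 0) → L1-HIT  vc=[]
2: 0x48 (blk 4, set 0) → L1-HIT  vc=[]
3: 0x41 (blk 4, set 0) → L1-HIT  vc=[]
4: 0x8a (blk 8, set 0) → MISS  vc=[4]
5: 0x44 (blk 4, set 0) → VC-HIT  vc=[8]
6: 0x8d (blk 8, set 0) → VC-HIT  vc=[4]
7: 0x8d (blk 8, set 0) → L1-HIT  vc=[4]
8: 0x4e (blk 4, set 0) → VC-HIT  vc=[8]
9: 0x88 (blk 8, set 0) → VC-HIT  vc=[4]
10: 0x41 (blk 4, set 0) → VC-HIT  vc=[8]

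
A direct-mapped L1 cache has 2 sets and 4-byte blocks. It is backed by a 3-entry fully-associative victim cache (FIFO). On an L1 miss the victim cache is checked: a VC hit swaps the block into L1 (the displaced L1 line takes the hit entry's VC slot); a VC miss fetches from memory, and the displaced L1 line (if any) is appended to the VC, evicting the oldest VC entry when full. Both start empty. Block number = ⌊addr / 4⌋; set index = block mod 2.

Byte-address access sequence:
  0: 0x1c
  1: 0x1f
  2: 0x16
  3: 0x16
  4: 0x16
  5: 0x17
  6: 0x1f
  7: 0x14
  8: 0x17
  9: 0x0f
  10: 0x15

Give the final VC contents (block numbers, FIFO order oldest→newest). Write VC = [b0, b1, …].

#0 0x1c→b7/s1 MISS; vc=[]
#1 0x1f→b7/s1 L1-HIT; vc=[]
#2 0x16→b5/s1 MISS; vc=[7]
#3 0x16→b5/s1 L1-HIT; vc=[7]
#4 0x16→b5/s1 L1-HIT; vc=[7]
#5 0x17→b5/s1 L1-HIT; vc=[7]
#6 0x1f→b7/s1 VC-HIT; vc=[5]
#7 0x14→b5/s1 VC-HIT; vc=[7]
#8 0x17→b5/s1 L1-HIT; vc=[7]
#9 0xf→b3/s1 MISS; vc=[7,5]
#10 0x15→b5/s1 VC-HIT; vc=[7,3]

VC = [7, 3]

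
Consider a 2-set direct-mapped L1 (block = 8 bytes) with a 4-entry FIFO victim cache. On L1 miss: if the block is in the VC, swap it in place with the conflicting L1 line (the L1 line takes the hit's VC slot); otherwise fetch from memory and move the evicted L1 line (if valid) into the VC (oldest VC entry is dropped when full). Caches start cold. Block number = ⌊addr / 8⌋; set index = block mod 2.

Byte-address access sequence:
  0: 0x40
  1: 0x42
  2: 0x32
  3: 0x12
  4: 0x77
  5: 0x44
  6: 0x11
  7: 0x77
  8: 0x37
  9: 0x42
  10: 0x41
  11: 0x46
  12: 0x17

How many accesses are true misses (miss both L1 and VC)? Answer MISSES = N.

MISSES = 4

#0 0x40→b8/s0 MISS; vc=[]
#1 0x42→b8/s0 L1-HIT; vc=[]
#2 0x32→b6/s0 MISS; vc=[8]
#3 0x12→b2/s0 MISS; vc=[8,6]
#4 0x77→b14/s0 MISS; vc=[8,6,2]
#5 0x44→b8/s0 VC-HIT; vc=[14,6,2]
#6 0x11→b2/s0 VC-HIT; vc=[14,6,8]
#7 0x77→b14/s0 VC-HIT; vc=[2,6,8]
#8 0x37→b6/s0 VC-HIT; vc=[2,14,8]
#9 0x42→b8/s0 VC-HIT; vc=[2,14,6]
#10 0x41→b8/s0 L1-HIT; vc=[2,14,6]
#11 0x46→b8/s0 L1-HIT; vc=[2,14,6]
#12 0x17→b2/s0 VC-HIT; vc=[8,14,6]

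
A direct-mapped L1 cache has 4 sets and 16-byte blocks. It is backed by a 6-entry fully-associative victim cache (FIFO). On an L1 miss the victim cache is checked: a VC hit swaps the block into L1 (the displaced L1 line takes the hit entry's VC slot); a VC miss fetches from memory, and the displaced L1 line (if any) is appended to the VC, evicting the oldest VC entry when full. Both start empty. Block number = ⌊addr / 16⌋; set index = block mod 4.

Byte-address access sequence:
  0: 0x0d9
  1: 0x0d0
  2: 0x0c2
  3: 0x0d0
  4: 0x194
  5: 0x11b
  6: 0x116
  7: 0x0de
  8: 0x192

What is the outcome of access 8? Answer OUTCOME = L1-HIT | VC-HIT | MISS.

OUTCOME = VC-HIT

  [0] addr=0xd9 blk=13 s=1: MISS | VC []
  [1] addr=0xd0 blk=13 s=1: L1-HIT | VC []
  [2] addr=0xc2 blk=12 s=0: MISS | VC []
  [3] addr=0xd0 blk=13 s=1: L1-HIT | VC []
  [4] addr=0x194 blk=25 s=1: MISS | VC [13]
  [5] addr=0x11b blk=17 s=1: MISS | VC [13, 25]
  [6] addr=0x116 blk=17 s=1: L1-HIT | VC [13, 25]
  [7] addr=0xde blk=13 s=1: VC-HIT | VC [17, 25]
  [8] addr=0x192 blk=25 s=1: VC-HIT | VC [17, 13]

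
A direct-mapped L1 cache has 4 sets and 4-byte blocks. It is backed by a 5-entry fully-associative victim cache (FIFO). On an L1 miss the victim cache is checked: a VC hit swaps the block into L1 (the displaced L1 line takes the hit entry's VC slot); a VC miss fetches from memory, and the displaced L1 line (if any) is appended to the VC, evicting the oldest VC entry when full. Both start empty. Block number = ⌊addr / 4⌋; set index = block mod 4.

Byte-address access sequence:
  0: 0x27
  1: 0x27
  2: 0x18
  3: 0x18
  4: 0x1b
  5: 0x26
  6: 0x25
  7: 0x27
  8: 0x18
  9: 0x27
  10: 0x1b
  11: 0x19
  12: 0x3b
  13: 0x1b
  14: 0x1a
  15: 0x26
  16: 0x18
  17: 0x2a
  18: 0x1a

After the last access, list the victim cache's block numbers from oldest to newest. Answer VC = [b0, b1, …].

0: 0x27 (blk 9, set 1) → MISS  vc=[]
1: 0x27 (blk 9, set 1) → L1-HIT  vc=[]
2: 0x18 (blk 6, set 2) → MISS  vc=[]
3: 0x18 (blk 6, set 2) → L1-HIT  vc=[]
4: 0x1b (blk 6, set 2) → L1-HIT  vc=[]
5: 0x26 (blk 9, set 1) → L1-HIT  vc=[]
6: 0x25 (blk 9, set 1) → L1-HIT  vc=[]
7: 0x27 (blk 9, set 1) → L1-HIT  vc=[]
8: 0x18 (blk 6, set 2) → L1-HIT  vc=[]
9: 0x27 (blk 9, set 1) → L1-HIT  vc=[]
10: 0x1b (blk 6, set 2) → L1-HIT  vc=[]
11: 0x19 (blk 6, set 2) → L1-HIT  vc=[]
12: 0x3b (blk 14, set 2) → MISS  vc=[6]
13: 0x1b (blk 6, set 2) → VC-HIT  vc=[14]
14: 0x1a (blk 6, set 2) → L1-HIT  vc=[14]
15: 0x26 (blk 9, set 1) → L1-HIT  vc=[14]
16: 0x18 (blk 6, set 2) → L1-HIT  vc=[14]
17: 0x2a (blk 10, set 2) → MISS  vc=[14, 6]
18: 0x1a (blk 6, set 2) → VC-HIT  vc=[14, 10]

VC = [14, 10]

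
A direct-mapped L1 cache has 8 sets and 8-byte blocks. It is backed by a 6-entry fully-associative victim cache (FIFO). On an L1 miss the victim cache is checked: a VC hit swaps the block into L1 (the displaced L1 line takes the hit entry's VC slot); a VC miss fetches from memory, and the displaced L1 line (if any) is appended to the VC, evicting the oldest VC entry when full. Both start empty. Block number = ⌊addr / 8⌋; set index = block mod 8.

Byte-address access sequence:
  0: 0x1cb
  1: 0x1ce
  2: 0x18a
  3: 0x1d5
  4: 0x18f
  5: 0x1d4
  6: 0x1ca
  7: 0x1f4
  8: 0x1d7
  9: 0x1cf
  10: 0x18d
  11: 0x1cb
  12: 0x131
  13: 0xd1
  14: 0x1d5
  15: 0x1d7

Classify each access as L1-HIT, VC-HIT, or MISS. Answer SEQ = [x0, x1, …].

SEQ = [MISS, L1-HIT, MISS, MISS, L1-HIT, L1-HIT, VC-HIT, MISS, L1-HIT, L1-HIT, VC-HIT, VC-HIT, MISS, MISS, VC-HIT, L1-HIT]

  [0] addr=0x1cb blk=57 s=1: MISS | VC []
  [1] addr=0x1ce blk=57 s=1: L1-HIT | VC []
  [2] addr=0x18a blk=49 s=1: MISS | VC [57]
  [3] addr=0x1d5 blk=58 s=2: MISS | VC [57]
  [4] addr=0x18f blk=49 s=1: L1-HIT | VC [57]
  [5] addr=0x1d4 blk=58 s=2: L1-HIT | VC [57]
  [6] addr=0x1ca blk=57 s=1: VC-HIT | VC [49]
  [7] addr=0x1f4 blk=62 s=6: MISS | VC [49]
  [8] addr=0x1d7 blk=58 s=2: L1-HIT | VC [49]
  [9] addr=0x1cf blk=57 s=1: L1-HIT | VC [49]
  [10] addr=0x18d blk=49 s=1: VC-HIT | VC [57]
  [11] addr=0x1cb blk=57 s=1: VC-HIT | VC [49]
  [12] addr=0x131 blk=38 s=6: MISS | VC [49, 62]
  [13] addr=0xd1 blk=26 s=2: MISS | VC [49, 62, 58]
  [14] addr=0x1d5 blk=58 s=2: VC-HIT | VC [49, 62, 26]
  [15] addr=0x1d7 blk=58 s=2: L1-HIT | VC [49, 62, 26]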